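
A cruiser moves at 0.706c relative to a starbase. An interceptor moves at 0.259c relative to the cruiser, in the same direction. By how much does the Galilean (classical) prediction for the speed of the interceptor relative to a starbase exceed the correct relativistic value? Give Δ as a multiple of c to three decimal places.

Galilean: u_cl = 0.259 + 0.706 = 0.9650.
Relativistic: u_rel = (0.259 + 0.706) / (1 + 0.259·0.706) = 0.9650/1.1829 = 0.8158.
Δ = 0.9650 − 0.8158 = 0.1492.

Δ = 0.149c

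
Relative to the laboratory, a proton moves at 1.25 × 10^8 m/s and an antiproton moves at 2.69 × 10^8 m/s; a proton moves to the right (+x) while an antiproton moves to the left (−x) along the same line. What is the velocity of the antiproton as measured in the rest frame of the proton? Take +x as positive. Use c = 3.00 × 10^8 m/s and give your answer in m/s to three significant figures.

-2.87 × 10^8 m/s

β_A = 0.417, β_B = -0.897 (dividing each by c = 3.00 × 10^8 m/s).
Transform to A's frame with the inverse velocity-addition law: u' = (u − v)/(1 − uv/c²), taking u = β_B and v = β_A.
u' = (-0.897 − 0.417) / (1 − (0.417)(-0.897)) = -1.3133/1.3736 = -0.9561.
u' = -0.9561 × 3.00 × 10^8 m/s.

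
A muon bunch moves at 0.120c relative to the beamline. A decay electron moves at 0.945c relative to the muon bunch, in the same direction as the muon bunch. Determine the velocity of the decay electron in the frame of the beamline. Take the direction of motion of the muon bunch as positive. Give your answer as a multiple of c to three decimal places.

0.957c

With v = 0.120 and u' = 0.945 (in units of c),
u = (u' + v)/(1 + u'v/c²):
u = (0.945 + 0.120) / (1 + 0.945·0.120) = 1.0650/1.1134 = 0.9565
(Galilean addition would give +1.065c, exceeding c.)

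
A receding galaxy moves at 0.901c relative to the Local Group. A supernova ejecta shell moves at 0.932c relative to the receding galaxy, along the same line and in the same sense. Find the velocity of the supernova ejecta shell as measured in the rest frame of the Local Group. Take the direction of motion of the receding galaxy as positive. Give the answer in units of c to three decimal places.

With v = 0.901 and u' = 0.932 (in units of c),
u = (u' + v)/(1 + u'v/c²):
u = (0.932 + 0.901) / (1 + 0.932·0.901) = 1.8330/1.8397 = 0.9963
(Galilean addition would give +1.833c, exceeding c.)

0.996c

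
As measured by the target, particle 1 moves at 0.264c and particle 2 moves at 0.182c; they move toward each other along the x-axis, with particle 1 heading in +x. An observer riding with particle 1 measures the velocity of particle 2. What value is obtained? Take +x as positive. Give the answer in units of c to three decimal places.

-0.426c

β_A = 0.264, β_B = -0.182.
Transform to A's frame with the inverse velocity-addition law: u' = (u − v)/(1 − uv/c²), taking u = β_B and v = β_A.
u' = (-0.182 − 0.264) / (1 − (0.264)(-0.182)) = -0.4460/1.0480 = -0.4256.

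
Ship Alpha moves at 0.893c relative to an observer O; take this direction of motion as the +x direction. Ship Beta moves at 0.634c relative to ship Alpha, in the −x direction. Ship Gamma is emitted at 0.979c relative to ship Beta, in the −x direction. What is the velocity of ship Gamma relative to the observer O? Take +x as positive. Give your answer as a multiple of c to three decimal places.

Apply u = (u' + v)/(1 + u'v/c²) successively, working outward toward the observer O.
Start: velocity of ship Alpha relative to the observer O = 0.8930c.
Compose with ship Beta (u' = -0.634 in ship Alpha frame): u_1 = (-0.634 + 0.893) / (1 + (-0.634)·0.893) = 0.2590/0.4338 = 0.5970.
Compose with ship Gamma (u' = -0.979 in ship Beta frame): u_2 = (-0.979 + 0.597) / (1 + (-0.979)·0.597) = -0.3820/0.4155 = -0.9193.

-0.919c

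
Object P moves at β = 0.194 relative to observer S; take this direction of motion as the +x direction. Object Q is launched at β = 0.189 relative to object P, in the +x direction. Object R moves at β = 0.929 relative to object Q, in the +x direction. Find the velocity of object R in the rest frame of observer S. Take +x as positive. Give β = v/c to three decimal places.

Apply u = (u' + v)/(1 + u'v/c²) successively, working outward toward observer S.
Start: velocity of object P relative to observer S = 0.1940c.
Compose with object Q (u' = 0.189 in object P frame): u_1 = (0.189 + 0.194) / (1 + 0.189·0.194) = 0.3830/1.0367 = 0.3695.
Compose with object R (u' = 0.929 in object Q frame): u_2 = (0.929 + 0.369) / (1 + 0.929·0.369) = 1.2985/1.3432 = 0.9667.

β = 0.967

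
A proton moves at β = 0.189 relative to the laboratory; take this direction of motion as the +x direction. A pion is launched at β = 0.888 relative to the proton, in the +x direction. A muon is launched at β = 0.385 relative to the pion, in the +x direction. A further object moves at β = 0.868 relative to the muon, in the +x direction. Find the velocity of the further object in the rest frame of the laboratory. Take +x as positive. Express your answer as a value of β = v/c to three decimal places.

β = 0.997

Apply u = (u' + v)/(1 + u'v/c²) successively, working outward toward the laboratory.
Start: velocity of the proton relative to the laboratory = 0.1890c.
Compose with the pion (u' = 0.888 in the proton frame): u_1 = (0.888 + 0.189) / (1 + 0.888·0.189) = 1.0770/1.1678 = 0.9222.
Compose with the muon (u' = 0.385 in the pion frame): u_2 = (0.385 + 0.922) / (1 + 0.385·0.922) = 1.3072/1.3551 = 0.9647.
Compose with the further object (u' = 0.868 in the muon frame): u_3 = (0.868 + 0.965) / (1 + 0.868·0.965) = 1.8327/1.8374 = 0.9975.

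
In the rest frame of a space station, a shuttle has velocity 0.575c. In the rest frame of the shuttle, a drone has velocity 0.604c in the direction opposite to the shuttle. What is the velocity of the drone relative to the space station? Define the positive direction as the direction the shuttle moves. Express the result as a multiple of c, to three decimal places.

With v = 0.575 and u' = -0.604 (in units of c),
u = (u' + v)/(1 + u'v/c²):
u = (-0.604 + 0.575) / (1 + (-0.604)·0.575) = -0.0290/0.6527 = -0.0444
(Galilean addition would give -0.029c.)

-0.044c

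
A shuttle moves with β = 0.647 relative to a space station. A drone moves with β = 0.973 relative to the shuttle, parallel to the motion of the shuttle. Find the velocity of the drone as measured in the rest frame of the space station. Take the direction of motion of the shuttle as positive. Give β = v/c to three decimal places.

With v = 0.647 and u' = 0.973 (in units of c),
u = (u' + v)/(1 + u'v/c²):
u = (0.973 + 0.647) / (1 + 0.973·0.647) = 1.6200/1.6295 = 0.9942

β = 0.994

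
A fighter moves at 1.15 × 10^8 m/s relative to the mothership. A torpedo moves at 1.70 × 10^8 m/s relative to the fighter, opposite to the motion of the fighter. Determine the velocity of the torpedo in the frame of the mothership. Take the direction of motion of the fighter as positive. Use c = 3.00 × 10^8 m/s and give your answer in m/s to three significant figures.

-7.03 × 10^7 m/s

In units of c (dividing by 3.00 × 10^8 m/s): v = 0.383, u' = -0.567.
u = (u' + v)/(1 + u'v/c²):
u = (-0.567 + 0.383) / (1 + (-0.567)·0.383) = -0.1833/0.7828 = -0.2342
Converting back: u = -0.2342 × 3.00 × 10^8 m/s.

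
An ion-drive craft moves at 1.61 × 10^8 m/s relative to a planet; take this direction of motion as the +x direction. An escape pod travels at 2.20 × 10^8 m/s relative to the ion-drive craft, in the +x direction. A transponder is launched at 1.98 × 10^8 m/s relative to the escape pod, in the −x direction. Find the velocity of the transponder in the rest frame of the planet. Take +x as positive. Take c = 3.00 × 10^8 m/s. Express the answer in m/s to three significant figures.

Apply u = (u' + v)/(1 + u'v/c²) successively, working outward toward the planet.
(Dividing each given speed by c = 3.00 × 10^8 m/s to work in units of c.)
Start: velocity of the ion-drive craft relative to the planet = 0.5367c.
Compose with the escape pod (u' = 0.733 in the ion-drive craft frame): u_1 = (0.733 + 0.537) / (1 + 0.733·0.537) = 1.2700/1.3936 = 0.9113.
Compose with the transponder (u' = -0.660 in the escape pod frame): u_2 = (-0.660 + 0.911) / (1 + (-0.660)·0.911) = 0.2513/0.3985 = 0.6307.
So u = 0.6307 × 3.00 × 10^8 m/s.

+1.89 × 10^8 m/s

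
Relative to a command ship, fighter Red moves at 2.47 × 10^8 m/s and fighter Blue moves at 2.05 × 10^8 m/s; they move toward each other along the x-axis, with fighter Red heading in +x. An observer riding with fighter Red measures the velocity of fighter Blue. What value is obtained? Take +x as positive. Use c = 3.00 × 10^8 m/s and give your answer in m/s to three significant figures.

-2.89 × 10^8 m/s

β_A = 0.823, β_B = -0.683 (dividing each by c = 3.00 × 10^8 m/s).
Transform to A's frame with the inverse velocity-addition law: u' = (u − v)/(1 − uv/c²), taking u = β_B and v = β_A.
u' = (-0.683 − 0.823) / (1 − (0.823)(-0.683)) = -1.5067/1.5626 = -0.9642.
u' = -0.9642 × 3.00 × 10^8 m/s.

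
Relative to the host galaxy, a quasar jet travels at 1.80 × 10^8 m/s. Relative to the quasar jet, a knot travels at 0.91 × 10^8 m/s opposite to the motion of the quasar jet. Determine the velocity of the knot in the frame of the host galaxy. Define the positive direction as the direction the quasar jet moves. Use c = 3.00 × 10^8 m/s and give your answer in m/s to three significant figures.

+1.09 × 10^8 m/s

In units of c (dividing by 3.00 × 10^8 m/s): v = 0.600, u' = -0.303.
u = (u' + v)/(1 + u'v/c²):
u = (-0.303 + 0.600) / (1 + (-0.303)·0.600) = 0.2967/0.8180 = 0.3627
Converting back: u = 0.3627 × 3.00 × 10^8 m/s.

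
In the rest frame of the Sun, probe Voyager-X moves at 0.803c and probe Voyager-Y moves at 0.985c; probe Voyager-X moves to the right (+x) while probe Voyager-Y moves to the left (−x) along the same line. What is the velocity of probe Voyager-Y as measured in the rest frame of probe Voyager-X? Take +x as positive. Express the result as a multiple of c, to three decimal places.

β_A = 0.803, β_B = -0.985.
Transform to A's frame with the inverse velocity-addition law: u' = (u − v)/(1 − uv/c²), taking u = β_B and v = β_A.
u' = (-0.985 − 0.803) / (1 − (0.803)(-0.985)) = -1.7880/1.7910 = -0.9984.

-0.998c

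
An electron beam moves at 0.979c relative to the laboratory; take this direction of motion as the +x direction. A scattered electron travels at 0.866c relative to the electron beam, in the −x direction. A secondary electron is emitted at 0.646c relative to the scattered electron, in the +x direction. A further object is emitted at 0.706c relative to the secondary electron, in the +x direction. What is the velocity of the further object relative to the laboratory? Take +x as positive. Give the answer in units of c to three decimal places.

Apply u = (u' + v)/(1 + u'v/c²) successively, working outward toward the laboratory.
Start: velocity of the electron beam relative to the laboratory = 0.9790c.
Compose with the scattered electron (u' = -0.866 in the electron beam frame): u_1 = (-0.866 + 0.979) / (1 + (-0.866)·0.979) = 0.1130/0.1522 = 0.7425.
Compose with the secondary electron (u' = 0.646 in the scattered electron frame): u_2 = (0.646 + 0.743) / (1 + 0.646·0.743) = 1.3885/1.4797 = 0.9384.
Compose with the further object (u' = 0.706 in the secondary electron frame): u_3 = (0.706 + 0.938) / (1 + 0.706·0.938) = 1.6444/1.6625 = 0.9891.

+0.989c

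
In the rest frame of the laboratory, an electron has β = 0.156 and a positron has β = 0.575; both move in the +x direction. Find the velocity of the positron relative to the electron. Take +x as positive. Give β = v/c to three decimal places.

β_A = 0.156, β_B = 0.575.
Transform to A's frame with the inverse velocity-addition law: u' = (u − v)/(1 − uv/c²), taking u = β_B and v = β_A.
u' = (0.575 − 0.156) / (1 − (0.156)(0.575)) = 0.4190/0.9103 = 0.4603.

β = +0.460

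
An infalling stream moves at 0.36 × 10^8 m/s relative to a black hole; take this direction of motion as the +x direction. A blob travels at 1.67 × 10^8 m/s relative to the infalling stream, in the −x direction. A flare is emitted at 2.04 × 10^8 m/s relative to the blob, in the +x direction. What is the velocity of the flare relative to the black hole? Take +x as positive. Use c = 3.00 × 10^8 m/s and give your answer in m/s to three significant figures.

Apply u = (u' + v)/(1 + u'v/c²) successively, working outward toward the black hole.
(Dividing each given speed by c = 3.00 × 10^8 m/s to work in units of c.)
Start: velocity of the infalling stream relative to the black hole = 0.1200c.
Compose with the blob (u' = -0.557 in the infalling stream frame): u_1 = (-0.557 + 0.120) / (1 + (-0.557)·0.120) = -0.4367/0.9332 = -0.4679.
Compose with the flare (u' = 0.680 in the blob frame): u_2 = (0.680 + (-0.468)) / (1 + 0.680·(-0.468)) = 0.2121/0.6818 = 0.3110.
So u = 0.3110 × 3.00 × 10^8 m/s.

+9.33 × 10^7 m/s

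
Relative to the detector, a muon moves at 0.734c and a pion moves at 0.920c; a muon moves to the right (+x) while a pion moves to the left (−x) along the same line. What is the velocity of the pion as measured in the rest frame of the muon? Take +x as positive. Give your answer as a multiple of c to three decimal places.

β_A = 0.734, β_B = -0.920.
Transform to A's frame with the inverse velocity-addition law: u' = (u − v)/(1 − uv/c²), taking u = β_B and v = β_A.
u' = (-0.920 − 0.734) / (1 − (0.734)(-0.920)) = -1.6540/1.6753 = -0.9873.

-0.987c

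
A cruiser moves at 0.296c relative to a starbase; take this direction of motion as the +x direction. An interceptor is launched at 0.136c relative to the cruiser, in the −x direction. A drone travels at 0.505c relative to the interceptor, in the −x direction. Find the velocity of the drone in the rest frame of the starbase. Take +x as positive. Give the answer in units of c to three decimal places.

-0.369c

Apply u = (u' + v)/(1 + u'v/c²) successively, working outward toward the starbase.
Start: velocity of the cruiser relative to the starbase = 0.2960c.
Compose with the interceptor (u' = -0.136 in the cruiser frame): u_1 = (-0.136 + 0.296) / (1 + (-0.136)·0.296) = 0.1600/0.9597 = 0.1667.
Compose with the drone (u' = -0.505 in the interceptor frame): u_2 = (-0.505 + 0.167) / (1 + (-0.505)·0.167) = -0.3383/0.9158 = -0.3694.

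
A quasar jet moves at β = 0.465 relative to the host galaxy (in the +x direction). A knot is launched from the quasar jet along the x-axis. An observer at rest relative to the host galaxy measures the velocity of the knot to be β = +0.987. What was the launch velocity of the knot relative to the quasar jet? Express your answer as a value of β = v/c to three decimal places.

Invert the composition law: u' = (u − v)/(1 − uv/c²).
u' = (0.987 − 0.465) / (1 − (0.987)(0.465)) = 0.5220/0.5410 = 0.9648.

β = +0.965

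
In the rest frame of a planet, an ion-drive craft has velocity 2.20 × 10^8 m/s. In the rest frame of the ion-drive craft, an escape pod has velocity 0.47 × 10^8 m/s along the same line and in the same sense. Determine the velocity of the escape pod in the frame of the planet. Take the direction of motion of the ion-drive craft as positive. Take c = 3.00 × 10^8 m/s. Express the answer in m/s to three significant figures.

2.39 × 10^8 m/s

In units of c (dividing by 3.00 × 10^8 m/s): v = 0.733, u' = 0.157.
u = (u' + v)/(1 + u'v/c²):
u = (0.157 + 0.733) / (1 + 0.157·0.733) = 0.8900/1.1149 = 0.7983
Converting back: u = 0.7983 × 3.00 × 10^8 m/s.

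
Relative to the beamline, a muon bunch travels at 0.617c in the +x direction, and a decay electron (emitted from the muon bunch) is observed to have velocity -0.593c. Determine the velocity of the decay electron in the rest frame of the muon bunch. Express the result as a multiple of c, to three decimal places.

-0.886c

Invert the composition law: u' = (u − v)/(1 − uv/c²).
u' = (-0.593 − 0.617) / (1 − (-0.593)(0.617)) = -1.2100/1.3659 = -0.8859.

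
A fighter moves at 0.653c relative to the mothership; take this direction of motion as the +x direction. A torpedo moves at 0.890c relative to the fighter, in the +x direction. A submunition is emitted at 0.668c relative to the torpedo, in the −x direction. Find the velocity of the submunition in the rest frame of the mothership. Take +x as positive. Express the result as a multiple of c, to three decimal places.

+0.884c

Apply u = (u' + v)/(1 + u'v/c²) successively, working outward toward the mothership.
Start: velocity of the fighter relative to the mothership = 0.6530c.
Compose with the torpedo (u' = 0.890 in the fighter frame): u_1 = (0.890 + 0.653) / (1 + 0.890·0.653) = 1.5430/1.5812 = 0.9759.
Compose with the submunition (u' = -0.668 in the torpedo frame): u_2 = (-0.668 + 0.976) / (1 + (-0.668)·0.976) = 0.3079/0.3481 = 0.8843.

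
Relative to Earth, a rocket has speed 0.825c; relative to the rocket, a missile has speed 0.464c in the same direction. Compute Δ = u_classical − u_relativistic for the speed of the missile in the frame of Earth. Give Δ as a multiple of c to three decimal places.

Galilean: u_cl = 0.464 + 0.825 = 1.2890.
Relativistic: u_rel = (0.464 + 0.825) / (1 + 0.464·0.825) = 1.2890/1.3828 = 0.9322.
Δ = 1.2890 − 0.9322 = 0.3568.
(The classical prediction exceeds c; the relativistic result does not.)

Δ = 0.357c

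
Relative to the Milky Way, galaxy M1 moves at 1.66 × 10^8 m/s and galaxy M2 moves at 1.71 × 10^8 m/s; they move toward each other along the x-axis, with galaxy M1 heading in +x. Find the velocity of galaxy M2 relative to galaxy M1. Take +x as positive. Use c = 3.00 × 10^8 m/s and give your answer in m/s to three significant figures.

-2.56 × 10^8 m/s

β_A = 0.553, β_B = -0.570 (dividing each by c = 3.00 × 10^8 m/s).
Transform to A's frame with the inverse velocity-addition law: u' = (u − v)/(1 − uv/c²), taking u = β_B and v = β_A.
u' = (-0.570 − 0.553) / (1 − (0.553)(-0.570)) = -1.1233/1.3154 = -0.8540.
u' = -0.8540 × 3.00 × 10^8 m/s.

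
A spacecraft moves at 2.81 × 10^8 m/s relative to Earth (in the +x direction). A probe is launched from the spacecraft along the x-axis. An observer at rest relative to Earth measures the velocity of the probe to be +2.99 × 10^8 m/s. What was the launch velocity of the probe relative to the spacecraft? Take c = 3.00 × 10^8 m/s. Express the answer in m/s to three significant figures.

+2.71 × 10^8 m/s

v = 0.937c, u = 0.997c.
Invert the composition law: u' = (u − v)/(1 − uv/c²).
u' = (0.997 − 0.937) / (1 − (0.997)(0.937)) = 0.0600/0.0665 = 0.9029.
u' = 0.9029 × 3.00 × 10^8 m/s.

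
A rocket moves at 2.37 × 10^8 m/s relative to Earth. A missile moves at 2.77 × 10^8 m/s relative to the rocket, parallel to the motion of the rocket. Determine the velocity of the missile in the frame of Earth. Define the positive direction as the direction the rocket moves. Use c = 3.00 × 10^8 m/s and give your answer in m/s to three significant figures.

2.97 × 10^8 m/s

In units of c (dividing by 3.00 × 10^8 m/s): v = 0.790, u' = 0.923.
u = (u' + v)/(1 + u'v/c²):
u = (0.923 + 0.790) / (1 + 0.923·0.790) = 1.7133/1.7294 = 0.9907
Converting back: u = 0.9907 × 3.00 × 10^8 m/s.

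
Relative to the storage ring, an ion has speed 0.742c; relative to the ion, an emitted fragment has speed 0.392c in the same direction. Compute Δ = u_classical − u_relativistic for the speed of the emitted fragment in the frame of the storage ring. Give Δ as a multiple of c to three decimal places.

Galilean: u_cl = 0.392 + 0.742 = 1.1340.
Relativistic: u_rel = (0.392 + 0.742) / (1 + 0.392·0.742) = 1.1340/1.2909 = 0.8785.
Δ = 1.1340 − 0.8785 = 0.2555.
(The classical prediction exceeds c; the relativistic result does not.)

Δ = 0.256c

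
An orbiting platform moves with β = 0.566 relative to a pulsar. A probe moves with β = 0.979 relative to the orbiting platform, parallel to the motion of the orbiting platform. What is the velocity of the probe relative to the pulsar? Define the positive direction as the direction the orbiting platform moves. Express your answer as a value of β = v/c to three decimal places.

With v = 0.566 and u' = 0.979 (in units of c),
u = (u' + v)/(1 + u'v/c²):
u = (0.979 + 0.566) / (1 + 0.979·0.566) = 1.5450/1.5541 = 0.9941
(Galilean addition would give +1.545c, exceeding c.)

β = 0.994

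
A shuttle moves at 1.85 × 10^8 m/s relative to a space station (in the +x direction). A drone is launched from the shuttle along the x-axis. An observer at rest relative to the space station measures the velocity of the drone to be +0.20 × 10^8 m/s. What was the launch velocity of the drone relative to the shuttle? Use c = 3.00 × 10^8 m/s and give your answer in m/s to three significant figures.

-1.72 × 10^8 m/s

v = 0.617c, u = 0.067c.
Invert the composition law: u' = (u − v)/(1 − uv/c²).
u' = (0.067 − 0.617) / (1 − (0.067)(0.617)) = -0.5500/0.9589 = -0.5736.
u' = -0.5736 × 3.00 × 10^8 m/s.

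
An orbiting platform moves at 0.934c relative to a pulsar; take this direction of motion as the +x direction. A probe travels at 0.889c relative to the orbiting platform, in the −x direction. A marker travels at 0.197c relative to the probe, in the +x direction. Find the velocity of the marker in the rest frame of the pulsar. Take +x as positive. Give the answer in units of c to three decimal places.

+0.439c

Apply u = (u' + v)/(1 + u'v/c²) successively, working outward toward the pulsar.
Start: velocity of the orbiting platform relative to the pulsar = 0.9340c.
Compose with the probe (u' = -0.889 in the orbiting platform frame): u_1 = (-0.889 + 0.934) / (1 + (-0.889)·0.934) = 0.0450/0.1697 = 0.2652.
Compose with the marker (u' = 0.197 in the probe frame): u_2 = (0.197 + 0.265) / (1 + 0.197·0.265) = 0.4622/1.0522 = 0.4393.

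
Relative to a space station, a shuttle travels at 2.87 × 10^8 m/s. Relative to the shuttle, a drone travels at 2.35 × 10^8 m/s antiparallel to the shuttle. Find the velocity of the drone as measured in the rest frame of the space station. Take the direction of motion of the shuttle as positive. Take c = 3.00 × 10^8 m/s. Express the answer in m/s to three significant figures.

In units of c (dividing by 3.00 × 10^8 m/s): v = 0.957, u' = -0.783.
u = (u' + v)/(1 + u'v/c²):
u = (-0.783 + 0.957) / (1 + (-0.783)·0.957) = 0.1733/0.2506 = 0.6916
Converting back: u = 0.6916 × 3.00 × 10^8 m/s.

+2.07 × 10^8 m/s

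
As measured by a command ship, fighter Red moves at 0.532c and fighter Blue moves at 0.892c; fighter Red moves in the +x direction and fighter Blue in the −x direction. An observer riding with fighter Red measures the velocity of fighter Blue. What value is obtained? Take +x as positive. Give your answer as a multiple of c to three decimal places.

-0.966c

β_A = 0.532, β_B = -0.892.
Transform to A's frame with the inverse velocity-addition law: u' = (u − v)/(1 − uv/c²), taking u = β_B and v = β_A.
u' = (-0.892 − 0.532) / (1 − (0.532)(-0.892)) = -1.4240/1.4745 = -0.9657.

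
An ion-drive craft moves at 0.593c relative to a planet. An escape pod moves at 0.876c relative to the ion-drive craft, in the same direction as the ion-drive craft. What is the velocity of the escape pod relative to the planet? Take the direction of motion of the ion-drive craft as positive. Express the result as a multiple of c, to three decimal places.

With v = 0.593 and u' = 0.876 (in units of c),
u = (u' + v)/(1 + u'v/c²):
u = (0.876 + 0.593) / (1 + 0.876·0.593) = 1.4690/1.5195 = 0.9668

0.967c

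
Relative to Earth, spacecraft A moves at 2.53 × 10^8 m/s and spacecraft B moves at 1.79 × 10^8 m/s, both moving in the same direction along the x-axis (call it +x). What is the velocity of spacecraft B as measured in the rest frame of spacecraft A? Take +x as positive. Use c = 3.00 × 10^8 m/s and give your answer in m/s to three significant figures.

-1.49 × 10^8 m/s

β_A = 0.843, β_B = 0.597 (dividing each by c = 3.00 × 10^8 m/s).
Transform to A's frame with the inverse velocity-addition law: u' = (u − v)/(1 − uv/c²), taking u = β_B and v = β_A.
u' = (0.597 − 0.843) / (1 − (0.843)(0.597)) = -0.2467/0.4968 = -0.4965.
u' = -0.4965 × 3.00 × 10^8 m/s.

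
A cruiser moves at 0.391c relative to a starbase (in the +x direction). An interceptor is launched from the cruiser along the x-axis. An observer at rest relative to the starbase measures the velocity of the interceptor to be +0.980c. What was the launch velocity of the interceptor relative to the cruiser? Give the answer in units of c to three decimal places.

Invert the composition law: u' = (u − v)/(1 − uv/c²).
u' = (0.980 − 0.391) / (1 − (0.980)(0.391)) = 0.5890/0.6168 = 0.9549.

+0.955c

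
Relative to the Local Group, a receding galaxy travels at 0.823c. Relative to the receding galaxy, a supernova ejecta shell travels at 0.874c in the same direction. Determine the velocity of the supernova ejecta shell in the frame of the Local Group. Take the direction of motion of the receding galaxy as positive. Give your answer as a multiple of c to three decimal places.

0.987c

With v = 0.823 and u' = 0.874 (in units of c),
u = (u' + v)/(1 + u'v/c²):
u = (0.874 + 0.823) / (1 + 0.874·0.823) = 1.6970/1.7193 = 0.9870
(Galilean addition would give +1.697c, exceeding c.)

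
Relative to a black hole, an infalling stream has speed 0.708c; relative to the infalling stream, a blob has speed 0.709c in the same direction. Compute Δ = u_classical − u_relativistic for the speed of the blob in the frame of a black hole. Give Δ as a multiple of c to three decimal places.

Δ = 0.474c

Galilean: u_cl = 0.709 + 0.708 = 1.4170.
Relativistic: u_rel = (0.709 + 0.708) / (1 + 0.709·0.708) = 1.4170/1.5020 = 0.9434.
Δ = 1.4170 − 0.9434 = 0.4736.
(The classical prediction exceeds c; the relativistic result does not.)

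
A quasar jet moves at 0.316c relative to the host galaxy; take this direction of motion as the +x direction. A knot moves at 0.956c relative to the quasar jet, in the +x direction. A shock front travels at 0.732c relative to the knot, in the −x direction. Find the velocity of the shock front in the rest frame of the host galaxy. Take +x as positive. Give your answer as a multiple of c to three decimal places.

Apply u = (u' + v)/(1 + u'v/c²) successively, working outward toward the host galaxy.
Start: velocity of the quasar jet relative to the host galaxy = 0.3160c.
Compose with the knot (u' = 0.956 in the quasar jet frame): u_1 = (0.956 + 0.316) / (1 + 0.956·0.316) = 1.2720/1.3021 = 0.9769.
Compose with the shock front (u' = -0.732 in the knot frame): u_2 = (-0.732 + 0.977) / (1 + (-0.732)·0.977) = 0.2449/0.2849 = 0.8595.

+0.859c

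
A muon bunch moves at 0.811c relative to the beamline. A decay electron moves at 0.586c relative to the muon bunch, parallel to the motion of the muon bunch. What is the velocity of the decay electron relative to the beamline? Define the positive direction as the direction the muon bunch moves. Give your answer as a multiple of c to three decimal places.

0.947c

With v = 0.811 and u' = 0.586 (in units of c),
u = (u' + v)/(1 + u'v/c²):
u = (0.586 + 0.811) / (1 + 0.586·0.811) = 1.3970/1.4752 = 0.9470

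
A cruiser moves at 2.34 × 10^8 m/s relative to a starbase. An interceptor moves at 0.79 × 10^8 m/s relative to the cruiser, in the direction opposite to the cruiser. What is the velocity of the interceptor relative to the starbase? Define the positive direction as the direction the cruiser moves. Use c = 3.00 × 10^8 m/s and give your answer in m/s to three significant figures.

+1.95 × 10^8 m/s

In units of c (dividing by 3.00 × 10^8 m/s): v = 0.780, u' = -0.263.
u = (u' + v)/(1 + u'v/c²):
u = (-0.263 + 0.780) / (1 + (-0.263)·0.780) = 0.5167/0.7946 = 0.6502
(Galilean addition would give +0.517c.)
Converting back: u = 0.6502 × 3.00 × 10^8 m/s.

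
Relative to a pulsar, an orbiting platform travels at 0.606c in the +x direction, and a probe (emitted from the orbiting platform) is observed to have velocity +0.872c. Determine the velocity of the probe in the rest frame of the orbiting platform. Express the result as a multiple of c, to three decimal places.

Invert the composition law: u' = (u − v)/(1 − uv/c²).
u' = (0.872 − 0.606) / (1 − (0.872)(0.606)) = 0.2660/0.4716 = 0.5641.

+0.564c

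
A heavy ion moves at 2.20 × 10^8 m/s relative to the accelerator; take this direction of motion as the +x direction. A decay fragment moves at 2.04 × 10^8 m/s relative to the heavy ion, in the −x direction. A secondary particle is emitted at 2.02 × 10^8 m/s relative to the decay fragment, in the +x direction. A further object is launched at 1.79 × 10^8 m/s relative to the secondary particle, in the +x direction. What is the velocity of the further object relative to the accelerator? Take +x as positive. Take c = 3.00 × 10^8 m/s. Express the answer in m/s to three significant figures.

+2.77 × 10^8 m/s

Apply u = (u' + v)/(1 + u'v/c²) successively, working outward toward the accelerator.
(Dividing each given speed by c = 3.00 × 10^8 m/s to work in units of c.)
Start: velocity of the heavy ion relative to the accelerator = 0.7333c.
Compose with the decay fragment (u' = -0.680 in the heavy ion frame): u_1 = (-0.680 + 0.733) / (1 + (-0.680)·0.733) = 0.0533/0.5013 = 0.1064.
Compose with the secondary particle (u' = 0.673 in the decay fragment frame): u_2 = (0.673 + 0.106) / (1 + 0.673·0.106) = 0.7797/1.0716 = 0.7276.
Compose with the further object (u' = 0.597 in the secondary particle frame): u_3 = (0.597 + 0.728) / (1 + 0.597·0.728) = 1.3243/1.4341 = 0.9234.
So u = 0.9234 × 3.00 × 10^8 m/s.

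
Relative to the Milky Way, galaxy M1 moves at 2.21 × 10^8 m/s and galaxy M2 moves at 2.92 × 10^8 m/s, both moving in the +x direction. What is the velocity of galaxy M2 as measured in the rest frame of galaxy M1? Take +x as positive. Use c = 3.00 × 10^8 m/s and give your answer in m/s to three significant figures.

β_A = 0.737, β_B = 0.973 (dividing each by c = 3.00 × 10^8 m/s).
Transform to A's frame with the inverse velocity-addition law: u' = (u − v)/(1 − uv/c²), taking u = β_B and v = β_A.
u' = (0.973 − 0.737) / (1 − (0.737)(0.973)) = 0.2367/0.2830 = 0.8363.
u' = 0.8363 × 3.00 × 10^8 m/s.

+2.51 × 10^8 m/s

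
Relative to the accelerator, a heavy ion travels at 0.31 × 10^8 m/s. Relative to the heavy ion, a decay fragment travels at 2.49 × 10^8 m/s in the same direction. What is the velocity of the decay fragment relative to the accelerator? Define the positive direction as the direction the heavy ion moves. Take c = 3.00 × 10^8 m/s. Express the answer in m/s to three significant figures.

In units of c (dividing by 3.00 × 10^8 m/s): v = 0.103, u' = 0.830.
u = (u' + v)/(1 + u'v/c²):
u = (0.830 + 0.103) / (1 + 0.830·0.103) = 0.9333/1.0858 = 0.8596
(Galilean addition would give +0.933c.)
Converting back: u = 0.8596 × 3.00 × 10^8 m/s.

2.58 × 10^8 m/s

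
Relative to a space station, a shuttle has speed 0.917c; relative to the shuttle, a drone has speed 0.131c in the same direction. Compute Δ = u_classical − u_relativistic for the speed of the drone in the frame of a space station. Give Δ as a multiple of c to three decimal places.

Galilean: u_cl = 0.131 + 0.917 = 1.0480.
Relativistic: u_rel = (0.131 + 0.917) / (1 + 0.131·0.917) = 1.0480/1.1201 = 0.9356.
Δ = 1.0480 − 0.9356 = 0.1124.
(The classical prediction exceeds c; the relativistic result does not.)

Δ = 0.112c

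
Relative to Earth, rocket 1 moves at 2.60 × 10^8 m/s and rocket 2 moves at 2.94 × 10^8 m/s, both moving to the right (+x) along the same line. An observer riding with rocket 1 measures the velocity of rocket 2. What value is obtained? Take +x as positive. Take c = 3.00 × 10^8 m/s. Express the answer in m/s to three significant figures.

β_A = 0.867, β_B = 0.980 (dividing each by c = 3.00 × 10^8 m/s).
Transform to A's frame with the inverse velocity-addition law: u' = (u − v)/(1 − uv/c²), taking u = β_B and v = β_A.
u' = (0.980 − 0.867) / (1 − (0.867)(0.980)) = 0.1133/0.1507 = 0.7522.
u' = 0.7522 × 3.00 × 10^8 m/s.

+2.26 × 10^8 m/s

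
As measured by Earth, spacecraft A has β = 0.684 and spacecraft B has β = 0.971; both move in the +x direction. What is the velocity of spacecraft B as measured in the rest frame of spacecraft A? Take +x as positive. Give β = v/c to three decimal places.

β_A = 0.684, β_B = 0.971.
Transform to A's frame with the inverse velocity-addition law: u' = (u − v)/(1 − uv/c²), taking u = β_B and v = β_A.
u' = (0.971 − 0.684) / (1 − (0.684)(0.971)) = 0.2870/0.3358 = 0.8546.

β = +0.855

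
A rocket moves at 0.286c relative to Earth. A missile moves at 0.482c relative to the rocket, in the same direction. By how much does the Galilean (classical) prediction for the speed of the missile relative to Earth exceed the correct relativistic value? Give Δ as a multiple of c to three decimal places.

Δ = 0.093c

Galilean: u_cl = 0.482 + 0.286 = 0.7680.
Relativistic: u_rel = (0.482 + 0.286) / (1 + 0.482·0.286) = 0.7680/1.1379 = 0.6750.
Δ = 0.7680 − 0.6750 = 0.0930.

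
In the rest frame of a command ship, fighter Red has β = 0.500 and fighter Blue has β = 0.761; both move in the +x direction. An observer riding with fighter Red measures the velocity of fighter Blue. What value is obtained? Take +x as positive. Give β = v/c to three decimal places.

β_A = 0.500, β_B = 0.761.
Transform to A's frame with the inverse velocity-addition law: u' = (u − v)/(1 − uv/c²), taking u = β_B and v = β_A.
u' = (0.761 − 0.500) / (1 − (0.500)(0.761)) = 0.2610/0.6195 = 0.4213.

β = +0.421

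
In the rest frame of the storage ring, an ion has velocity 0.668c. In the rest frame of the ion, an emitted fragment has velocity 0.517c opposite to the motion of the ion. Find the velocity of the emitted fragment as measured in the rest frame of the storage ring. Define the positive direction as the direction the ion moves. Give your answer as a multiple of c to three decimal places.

+0.231c

With v = 0.668 and u' = -0.517 (in units of c),
u = (u' + v)/(1 + u'v/c²):
u = (-0.517 + 0.668) / (1 + (-0.517)·0.668) = 0.1510/0.6546 = 0.2307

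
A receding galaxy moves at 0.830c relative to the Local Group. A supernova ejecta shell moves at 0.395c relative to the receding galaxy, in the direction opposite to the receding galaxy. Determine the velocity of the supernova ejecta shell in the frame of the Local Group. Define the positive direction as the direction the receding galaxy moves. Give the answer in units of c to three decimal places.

+0.647c

With v = 0.830 and u' = -0.395 (in units of c),
u = (u' + v)/(1 + u'v/c²):
u = (-0.395 + 0.830) / (1 + (-0.395)·0.830) = 0.4350/0.6722 = 0.6472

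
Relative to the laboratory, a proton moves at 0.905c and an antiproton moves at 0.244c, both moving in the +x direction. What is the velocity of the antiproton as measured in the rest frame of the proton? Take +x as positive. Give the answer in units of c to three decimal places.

β_A = 0.905, β_B = 0.244.
Transform to A's frame with the inverse velocity-addition law: u' = (u − v)/(1 − uv/c²), taking u = β_B and v = β_A.
u' = (0.244 − 0.905) / (1 − (0.905)(0.244)) = -0.6610/0.7792 = -0.8483.

-0.848c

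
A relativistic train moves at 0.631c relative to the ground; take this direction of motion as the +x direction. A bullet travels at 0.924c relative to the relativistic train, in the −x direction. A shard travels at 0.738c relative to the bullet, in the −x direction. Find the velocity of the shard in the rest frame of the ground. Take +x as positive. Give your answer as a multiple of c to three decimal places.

Apply u = (u' + v)/(1 + u'v/c²) successively, working outward toward the ground.
Start: velocity of the relativistic train relative to the ground = 0.6310c.
Compose with the bullet (u' = -0.924 in the relativistic train frame): u_1 = (-0.924 + 0.631) / (1 + (-0.924)·0.631) = -0.2930/0.4170 = -0.7027.
Compose with the shard (u' = -0.738 in the bullet frame): u_2 = (-0.738 + (-0.703)) / (1 + (-0.738)·(-0.703)) = -1.4407/1.5186 = -0.9487.

-0.949c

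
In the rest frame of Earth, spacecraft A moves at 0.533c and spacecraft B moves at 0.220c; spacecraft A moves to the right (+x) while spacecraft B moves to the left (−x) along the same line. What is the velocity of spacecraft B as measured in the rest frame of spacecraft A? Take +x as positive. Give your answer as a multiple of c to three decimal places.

-0.674c

β_A = 0.533, β_B = -0.220.
Transform to A's frame with the inverse velocity-addition law: u' = (u − v)/(1 − uv/c²), taking u = β_B and v = β_A.
u' = (-0.220 − 0.533) / (1 − (0.533)(-0.220)) = -0.7530/1.1173 = -0.6740.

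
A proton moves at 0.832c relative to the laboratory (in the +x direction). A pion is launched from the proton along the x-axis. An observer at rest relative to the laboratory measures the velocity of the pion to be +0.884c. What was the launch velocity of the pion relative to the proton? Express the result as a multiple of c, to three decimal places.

Invert the composition law: u' = (u − v)/(1 − uv/c²).
u' = (0.884 − 0.832) / (1 − (0.884)(0.832)) = 0.0520/0.2645 = 0.1966.

+0.197c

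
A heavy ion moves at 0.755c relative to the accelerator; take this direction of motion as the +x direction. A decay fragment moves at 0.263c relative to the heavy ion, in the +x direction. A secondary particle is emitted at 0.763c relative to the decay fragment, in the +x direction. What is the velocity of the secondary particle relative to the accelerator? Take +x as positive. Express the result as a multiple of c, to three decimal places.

0.978c

Apply u = (u' + v)/(1 + u'v/c²) successively, working outward toward the accelerator.
Start: velocity of the heavy ion relative to the accelerator = 0.7550c.
Compose with the decay fragment (u' = 0.263 in the heavy ion frame): u_1 = (0.263 + 0.755) / (1 + 0.263·0.755) = 1.0180/1.1986 = 0.8493.
Compose with the secondary particle (u' = 0.763 in the decay fragment frame): u_2 = (0.763 + 0.849) / (1 + 0.763·0.849) = 1.6123/1.6481 = 0.9783.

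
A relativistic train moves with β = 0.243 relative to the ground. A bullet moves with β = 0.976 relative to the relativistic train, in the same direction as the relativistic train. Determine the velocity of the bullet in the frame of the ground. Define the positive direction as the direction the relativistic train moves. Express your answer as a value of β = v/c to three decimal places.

With v = 0.243 and u' = 0.976 (in units of c),
u = (u' + v)/(1 + u'v/c²):
u = (0.976 + 0.243) / (1 + 0.976·0.243) = 1.2190/1.2372 = 0.9853

β = 0.985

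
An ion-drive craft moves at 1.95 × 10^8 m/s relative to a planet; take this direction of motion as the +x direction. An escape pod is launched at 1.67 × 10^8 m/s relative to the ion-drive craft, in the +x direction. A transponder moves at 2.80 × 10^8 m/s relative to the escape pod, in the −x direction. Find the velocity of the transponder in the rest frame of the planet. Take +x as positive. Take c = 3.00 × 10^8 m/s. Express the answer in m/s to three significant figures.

-8.20 × 10^7 m/s

Apply u = (u' + v)/(1 + u'v/c²) successively, working outward toward the planet.
(Dividing each given speed by c = 3.00 × 10^8 m/s to work in units of c.)
Start: velocity of the ion-drive craft relative to the planet = 0.6500c.
Compose with the escape pod (u' = 0.557 in the ion-drive craft frame): u_1 = (0.557 + 0.650) / (1 + 0.557·0.650) = 1.2067/1.3618 = 0.8861.
Compose with the transponder (u' = -0.933 in the escape pod frame): u_2 = (-0.933 + 0.886) / (1 + (-0.933)·0.886) = -0.0473/0.1730 = -0.2732.
So u = -0.2732 × 3.00 × 10^8 m/s.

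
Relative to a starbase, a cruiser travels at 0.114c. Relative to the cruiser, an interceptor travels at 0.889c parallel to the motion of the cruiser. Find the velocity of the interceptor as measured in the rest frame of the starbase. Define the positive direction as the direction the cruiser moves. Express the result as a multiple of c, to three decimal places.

With v = 0.114 and u' = 0.889 (in units of c),
u = (u' + v)/(1 + u'v/c²):
u = (0.889 + 0.114) / (1 + 0.889·0.114) = 1.0030/1.1013 = 0.9107

0.911c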